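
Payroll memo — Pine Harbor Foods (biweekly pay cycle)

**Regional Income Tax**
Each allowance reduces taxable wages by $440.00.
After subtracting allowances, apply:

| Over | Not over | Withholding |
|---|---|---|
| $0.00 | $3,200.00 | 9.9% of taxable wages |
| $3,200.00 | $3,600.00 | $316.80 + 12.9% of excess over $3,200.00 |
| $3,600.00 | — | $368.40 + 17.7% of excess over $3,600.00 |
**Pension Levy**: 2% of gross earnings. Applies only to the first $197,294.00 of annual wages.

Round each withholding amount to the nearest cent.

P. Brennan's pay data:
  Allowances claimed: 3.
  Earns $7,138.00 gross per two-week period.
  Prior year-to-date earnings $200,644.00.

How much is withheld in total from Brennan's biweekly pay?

Regional Income Tax: taxable = $7,138.00 − 3×$440.00 = $5,818.00
  $368.40 + 17.7% × ($5,818.00 − $3,600.00) = $368.40 + 17.7% × $2,218.00 = $760.99
Pension Levy: YTD $200,644.00 ≥ cap $197,294.00 → $0.00
Total: $760.99 + $0.00 = $760.99

$760.99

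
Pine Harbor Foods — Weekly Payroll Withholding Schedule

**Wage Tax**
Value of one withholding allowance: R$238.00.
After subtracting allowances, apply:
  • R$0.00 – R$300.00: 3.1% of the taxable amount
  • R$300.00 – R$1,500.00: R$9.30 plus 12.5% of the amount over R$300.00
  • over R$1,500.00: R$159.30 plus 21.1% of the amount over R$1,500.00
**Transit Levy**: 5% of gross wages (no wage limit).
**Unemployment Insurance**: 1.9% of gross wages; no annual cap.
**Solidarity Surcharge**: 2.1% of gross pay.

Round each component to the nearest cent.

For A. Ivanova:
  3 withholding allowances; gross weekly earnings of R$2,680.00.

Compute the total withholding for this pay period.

Wage Tax: taxable = R$2,680.00 − 3×R$238.00 = R$1,966.00
  R$159.30 + 21.1% × (R$1,966.00 − R$1,500.00) = R$159.30 + 21.1% × R$466.00 = R$257.63
Transit Levy: 5% × R$2,680.00 = R$134.00
Unemployment Insurance: 1.9% × R$2,680.00 = R$50.92
Solidarity Surcharge: 2.1% × R$2,680.00 = R$56.28
Total: R$257.63 + R$134.00 + R$50.92 + R$56.28 = R$498.83

R$498.83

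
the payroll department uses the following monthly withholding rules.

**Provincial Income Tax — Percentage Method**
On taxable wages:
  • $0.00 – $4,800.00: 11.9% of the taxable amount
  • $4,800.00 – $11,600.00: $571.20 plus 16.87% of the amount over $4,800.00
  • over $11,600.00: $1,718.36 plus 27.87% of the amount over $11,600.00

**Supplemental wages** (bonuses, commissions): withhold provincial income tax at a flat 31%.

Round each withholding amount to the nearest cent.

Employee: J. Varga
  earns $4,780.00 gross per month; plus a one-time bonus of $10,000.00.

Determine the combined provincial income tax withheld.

Provincial Income Tax: taxable = $4,780.00
  11.9% × $4,780.00 = $568.82
Supplemental (31% flat on bonus): 31% × $10,000.00 = $3,100.00
Total provincial income tax: $568.82 + $3,100.00 = $3,668.82

$3,668.82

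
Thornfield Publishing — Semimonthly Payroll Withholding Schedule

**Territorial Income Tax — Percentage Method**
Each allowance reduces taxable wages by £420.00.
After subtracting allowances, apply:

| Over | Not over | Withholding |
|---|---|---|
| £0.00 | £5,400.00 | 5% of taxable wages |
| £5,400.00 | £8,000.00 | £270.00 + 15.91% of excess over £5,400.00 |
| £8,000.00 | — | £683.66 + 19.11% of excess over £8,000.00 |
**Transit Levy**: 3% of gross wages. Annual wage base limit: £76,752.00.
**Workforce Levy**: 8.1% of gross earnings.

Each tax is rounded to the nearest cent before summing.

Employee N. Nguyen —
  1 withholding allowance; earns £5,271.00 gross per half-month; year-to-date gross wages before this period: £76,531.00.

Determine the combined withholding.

£676.13

Territorial Income Tax: taxable = £5,271.00 − 1×£420.00 = £4,851.00
  5% × £4,851.00 = £242.55
Transit Levy: cap £76,752.00 − YTD £76,531.00 = £221.00 subject; 3% × £221.00 = £6.63
Workforce Levy: 8.1% × £5,271.00 = £426.95
Total: £242.55 + £6.63 + £426.95 = £676.13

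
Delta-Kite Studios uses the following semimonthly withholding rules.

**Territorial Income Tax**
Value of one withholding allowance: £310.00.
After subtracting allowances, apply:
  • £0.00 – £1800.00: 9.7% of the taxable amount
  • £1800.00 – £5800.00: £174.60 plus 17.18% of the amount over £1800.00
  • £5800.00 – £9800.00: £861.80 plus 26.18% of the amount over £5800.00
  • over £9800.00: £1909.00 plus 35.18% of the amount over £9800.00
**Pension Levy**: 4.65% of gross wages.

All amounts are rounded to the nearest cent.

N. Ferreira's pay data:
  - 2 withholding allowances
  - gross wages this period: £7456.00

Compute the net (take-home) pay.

Territorial Income Tax: taxable = £7456.00 − 2×£310.00 = £6836.00
  £861.80 + 26.18% × (£6836.00 − £5800.00) = £861.80 + 26.18% × £1036.00 = £1133.02
Pension Levy: 4.65% × £7456.00 = £346.70
Total withheld: £1133.02 + £346.70 = £1479.72
Net pay: £7456.00 − £1479.72 = £5976.28

£5976.28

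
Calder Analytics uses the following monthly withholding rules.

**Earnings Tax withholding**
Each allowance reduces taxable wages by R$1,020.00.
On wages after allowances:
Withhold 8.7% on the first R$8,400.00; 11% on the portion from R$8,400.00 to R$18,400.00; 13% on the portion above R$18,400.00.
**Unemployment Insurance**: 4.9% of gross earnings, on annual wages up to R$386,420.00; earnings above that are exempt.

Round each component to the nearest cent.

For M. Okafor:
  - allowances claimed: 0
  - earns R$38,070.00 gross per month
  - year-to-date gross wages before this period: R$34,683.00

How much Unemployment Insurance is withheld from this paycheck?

R$1,865.43

Unemployment Insurance: 4.9% × R$38,070.00 = R$1,865.43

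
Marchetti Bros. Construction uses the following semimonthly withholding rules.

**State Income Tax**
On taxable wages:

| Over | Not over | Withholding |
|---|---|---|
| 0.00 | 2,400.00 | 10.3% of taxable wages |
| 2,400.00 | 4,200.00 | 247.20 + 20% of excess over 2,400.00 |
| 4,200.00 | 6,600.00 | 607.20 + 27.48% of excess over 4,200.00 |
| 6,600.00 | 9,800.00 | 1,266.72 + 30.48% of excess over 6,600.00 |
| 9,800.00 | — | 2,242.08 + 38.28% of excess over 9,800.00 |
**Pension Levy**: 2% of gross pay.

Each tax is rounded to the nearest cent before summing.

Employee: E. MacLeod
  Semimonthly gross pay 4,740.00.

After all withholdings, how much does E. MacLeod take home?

3,889.61

State Income Tax: taxable = 4,740.00
  607.20 + 27.48% × (4,740.00 − 4,200.00) = 607.20 + 27.48% × 540.00 = 755.59
Pension Levy: 2% × 4,740.00 = 94.80
Total withheld: 755.59 + 94.80 = 850.39
Net pay: 4,740.00 − 850.39 = 3,889.61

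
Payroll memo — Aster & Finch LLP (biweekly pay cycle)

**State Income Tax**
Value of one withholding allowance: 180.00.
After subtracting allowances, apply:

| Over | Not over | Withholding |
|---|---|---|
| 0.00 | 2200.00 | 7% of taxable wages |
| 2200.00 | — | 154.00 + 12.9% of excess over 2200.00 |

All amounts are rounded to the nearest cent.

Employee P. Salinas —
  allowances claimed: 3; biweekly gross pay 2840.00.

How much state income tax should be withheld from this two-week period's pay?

166.90

State Income Tax: taxable = 2840.00 − 3×180.00 = 2300.00
  154.00 + 12.9% × (2300.00 − 2200.00) = 154.00 + 12.9% × 100.00 = 166.90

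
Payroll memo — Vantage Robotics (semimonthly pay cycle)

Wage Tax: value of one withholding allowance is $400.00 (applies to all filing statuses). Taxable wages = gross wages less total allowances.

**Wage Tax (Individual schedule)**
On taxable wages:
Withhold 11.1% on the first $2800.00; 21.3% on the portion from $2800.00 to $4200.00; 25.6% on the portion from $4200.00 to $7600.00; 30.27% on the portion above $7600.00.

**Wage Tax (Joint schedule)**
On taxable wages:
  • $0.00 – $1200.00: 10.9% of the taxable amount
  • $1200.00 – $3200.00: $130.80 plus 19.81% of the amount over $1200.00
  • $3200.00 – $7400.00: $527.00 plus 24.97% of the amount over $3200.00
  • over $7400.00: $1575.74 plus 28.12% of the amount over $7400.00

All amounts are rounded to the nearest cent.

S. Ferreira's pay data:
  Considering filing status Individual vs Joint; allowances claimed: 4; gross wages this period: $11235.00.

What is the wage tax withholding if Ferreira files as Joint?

Wage Tax (Joint): taxable = $11235.00 − 4×$400.00 = $9635.00
  $1575.74 + 28.12% × ($9635.00 − $7400.00) = $1575.74 + 28.12% × $2235.00 = $2204.22

$2204.22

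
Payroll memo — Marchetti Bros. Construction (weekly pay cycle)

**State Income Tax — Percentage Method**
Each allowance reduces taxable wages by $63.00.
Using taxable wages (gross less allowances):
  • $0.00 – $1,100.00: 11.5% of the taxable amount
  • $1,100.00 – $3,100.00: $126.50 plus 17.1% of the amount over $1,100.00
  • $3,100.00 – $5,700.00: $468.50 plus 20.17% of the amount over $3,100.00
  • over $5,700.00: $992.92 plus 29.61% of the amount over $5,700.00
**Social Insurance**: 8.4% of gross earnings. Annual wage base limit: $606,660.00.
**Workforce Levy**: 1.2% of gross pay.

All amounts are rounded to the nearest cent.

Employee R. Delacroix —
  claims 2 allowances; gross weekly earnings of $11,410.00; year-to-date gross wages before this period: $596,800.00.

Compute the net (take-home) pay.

$7,798.50

State Income Tax: taxable = $11,410.00 − 2×$63.00 = $11,284.00
  $992.92 + 29.61% × ($11,284.00 − $5,700.00) = $992.92 + 29.61% × $5,584.00 = $2,646.34
Social Insurance: cap $606,660.00 − YTD $596,800.00 = $9,860.00 subject; 8.4% × $9,860.00 = $828.24
Workforce Levy: 1.2% × $11,410.00 = $136.92
Total withheld: $2,646.34 + $828.24 + $136.92 = $3,611.50
Net pay: $11,410.00 − $3,611.50 = $7,798.50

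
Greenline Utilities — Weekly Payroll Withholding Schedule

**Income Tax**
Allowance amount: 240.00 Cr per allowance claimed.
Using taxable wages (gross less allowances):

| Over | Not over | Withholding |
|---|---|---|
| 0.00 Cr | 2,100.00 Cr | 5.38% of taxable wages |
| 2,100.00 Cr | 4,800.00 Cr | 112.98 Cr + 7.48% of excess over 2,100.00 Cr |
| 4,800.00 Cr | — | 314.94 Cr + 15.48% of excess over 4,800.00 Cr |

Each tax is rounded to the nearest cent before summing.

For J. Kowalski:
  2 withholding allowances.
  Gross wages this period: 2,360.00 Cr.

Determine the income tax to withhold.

101.14 Cr

Income Tax: taxable = 2,360.00 Cr − 2×240.00 Cr = 1,880.00 Cr
  5.38% × 1,880.00 Cr = 101.14 Cr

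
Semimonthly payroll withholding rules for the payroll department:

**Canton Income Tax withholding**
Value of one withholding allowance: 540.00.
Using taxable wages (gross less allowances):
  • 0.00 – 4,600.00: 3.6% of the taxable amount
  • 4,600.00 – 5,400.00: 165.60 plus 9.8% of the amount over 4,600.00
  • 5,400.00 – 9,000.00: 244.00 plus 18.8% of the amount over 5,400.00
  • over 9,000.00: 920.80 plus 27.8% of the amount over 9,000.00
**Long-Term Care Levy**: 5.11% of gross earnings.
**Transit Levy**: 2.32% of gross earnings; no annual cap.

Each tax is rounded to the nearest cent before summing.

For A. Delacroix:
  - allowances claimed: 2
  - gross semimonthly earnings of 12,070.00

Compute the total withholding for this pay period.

2,370.82

Canton Income Tax: taxable = 12,070.00 − 2×540.00 = 10,990.00
  920.80 + 27.8% × (10,990.00 − 9,000.00) = 920.80 + 27.8% × 1,990.00 = 1,474.02
Long-Term Care Levy: 5.11% × 12,070.00 = 616.78
Transit Levy: 2.32% × 12,070.00 = 280.02
Total: 1,474.02 + 616.78 + 280.02 = 2,370.82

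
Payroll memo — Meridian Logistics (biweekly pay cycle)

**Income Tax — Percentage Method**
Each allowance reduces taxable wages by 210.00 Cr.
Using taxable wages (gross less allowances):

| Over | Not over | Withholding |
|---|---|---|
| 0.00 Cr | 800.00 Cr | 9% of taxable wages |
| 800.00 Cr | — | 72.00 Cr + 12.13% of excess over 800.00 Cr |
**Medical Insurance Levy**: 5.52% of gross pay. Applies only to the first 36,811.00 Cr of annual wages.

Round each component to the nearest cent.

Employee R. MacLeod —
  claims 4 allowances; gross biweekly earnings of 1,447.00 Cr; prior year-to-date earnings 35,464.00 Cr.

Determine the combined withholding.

128.98 Cr

Income Tax: taxable = 1,447.00 Cr − 4×210.00 Cr = 607.00 Cr
  9% × 607.00 Cr = 54.63 Cr
Medical Insurance Levy: cap 36,811.00 Cr − YTD 35,464.00 Cr = 1,347.00 Cr subject; 5.52% × 1,347.00 Cr = 74.35 Cr
Total: 54.63 Cr + 74.35 Cr = 128.98 Cr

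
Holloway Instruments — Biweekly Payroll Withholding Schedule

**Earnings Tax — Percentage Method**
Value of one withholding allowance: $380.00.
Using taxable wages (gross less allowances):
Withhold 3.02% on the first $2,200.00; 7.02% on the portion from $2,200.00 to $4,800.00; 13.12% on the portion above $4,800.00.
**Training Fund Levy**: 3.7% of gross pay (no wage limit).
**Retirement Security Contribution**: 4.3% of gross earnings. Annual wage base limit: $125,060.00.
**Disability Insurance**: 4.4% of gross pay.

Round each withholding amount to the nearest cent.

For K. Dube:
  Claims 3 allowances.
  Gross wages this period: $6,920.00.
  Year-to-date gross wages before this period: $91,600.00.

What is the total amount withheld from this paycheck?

Earnings Tax: taxable = $6,920.00 − 3×$380.00 = $5,780.00
  $248.96 + 13.12% × ($5,780.00 − $4,800.00) = $248.96 + 13.12% × $980.00 = $377.54
Training Fund Levy: 3.7% × $6,920.00 = $256.04
Retirement Security Contribution: 4.3% × $6,920.00 = $297.56
Disability Insurance: 4.4% × $6,920.00 = $304.48
Total: $377.54 + $256.04 + $297.56 + $304.48 = $1,235.62

$1,235.62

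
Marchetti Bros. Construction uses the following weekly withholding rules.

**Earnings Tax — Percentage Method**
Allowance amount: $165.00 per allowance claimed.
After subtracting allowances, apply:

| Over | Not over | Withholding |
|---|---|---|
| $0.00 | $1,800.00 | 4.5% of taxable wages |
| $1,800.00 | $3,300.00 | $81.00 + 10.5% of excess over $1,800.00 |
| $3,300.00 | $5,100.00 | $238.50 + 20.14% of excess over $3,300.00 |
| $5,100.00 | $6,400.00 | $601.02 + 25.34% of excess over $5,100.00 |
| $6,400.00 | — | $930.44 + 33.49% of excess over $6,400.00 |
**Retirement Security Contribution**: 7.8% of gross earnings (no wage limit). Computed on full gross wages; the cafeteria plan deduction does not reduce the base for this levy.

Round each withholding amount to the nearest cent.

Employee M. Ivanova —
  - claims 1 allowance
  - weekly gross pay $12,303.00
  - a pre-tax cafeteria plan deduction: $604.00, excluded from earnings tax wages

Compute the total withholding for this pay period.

$3,609.45

Earnings Tax: taxable = $12,303.00 − $604.00 − 1×$165.00 = $11,534.00
  $930.44 + 33.49% × ($11,534.00 − $6,400.00) = $930.44 + 33.49% × $5,134.00 = $2,649.82
Retirement Security Contribution: 7.8% × $12,303.00 = $959.63
Total: $2,649.82 + $959.63 = $3,609.45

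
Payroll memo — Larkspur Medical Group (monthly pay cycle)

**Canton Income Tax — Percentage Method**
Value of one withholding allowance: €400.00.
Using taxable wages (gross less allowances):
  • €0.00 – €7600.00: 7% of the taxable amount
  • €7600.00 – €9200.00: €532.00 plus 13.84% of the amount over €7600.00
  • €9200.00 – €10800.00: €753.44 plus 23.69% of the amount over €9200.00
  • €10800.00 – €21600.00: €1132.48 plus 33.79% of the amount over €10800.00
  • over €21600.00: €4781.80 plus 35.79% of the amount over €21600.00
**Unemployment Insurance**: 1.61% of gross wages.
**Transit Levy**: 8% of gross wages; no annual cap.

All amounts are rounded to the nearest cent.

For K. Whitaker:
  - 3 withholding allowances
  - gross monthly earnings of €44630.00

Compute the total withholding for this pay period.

Canton Income Tax: taxable = €44630.00 − 3×€400.00 = €43430.00
  €4781.80 + 35.79% × (€43430.00 − €21600.00) = €4781.80 + 35.79% × €21830.00 = €12594.76
Unemployment Insurance: 1.61% × €44630.00 = €718.54
Transit Levy: 8% × €44630.00 = €3570.40
Total: €12594.76 + €718.54 + €3570.40 = €16883.70

€16883.70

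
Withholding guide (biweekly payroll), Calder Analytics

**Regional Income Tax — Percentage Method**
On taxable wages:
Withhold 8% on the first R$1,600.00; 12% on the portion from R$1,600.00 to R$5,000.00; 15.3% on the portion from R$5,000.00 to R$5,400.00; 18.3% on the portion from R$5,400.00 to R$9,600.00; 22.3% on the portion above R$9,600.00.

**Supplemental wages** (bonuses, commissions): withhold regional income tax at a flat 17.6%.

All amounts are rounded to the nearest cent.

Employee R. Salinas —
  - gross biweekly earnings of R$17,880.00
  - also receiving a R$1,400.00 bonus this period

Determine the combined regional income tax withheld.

Regional Income Tax: taxable = R$17,880.00
  R$1,365.80 + 22.3% × (R$17,880.00 − R$9,600.00) = R$1,365.80 + 22.3% × R$8,280.00 = R$3,212.24
Supplemental (17.6% flat on bonus): 17.6% × R$1,400.00 = R$246.40
Total regional income tax: R$3,212.24 + R$246.40 = R$3,458.64

R$3,458.64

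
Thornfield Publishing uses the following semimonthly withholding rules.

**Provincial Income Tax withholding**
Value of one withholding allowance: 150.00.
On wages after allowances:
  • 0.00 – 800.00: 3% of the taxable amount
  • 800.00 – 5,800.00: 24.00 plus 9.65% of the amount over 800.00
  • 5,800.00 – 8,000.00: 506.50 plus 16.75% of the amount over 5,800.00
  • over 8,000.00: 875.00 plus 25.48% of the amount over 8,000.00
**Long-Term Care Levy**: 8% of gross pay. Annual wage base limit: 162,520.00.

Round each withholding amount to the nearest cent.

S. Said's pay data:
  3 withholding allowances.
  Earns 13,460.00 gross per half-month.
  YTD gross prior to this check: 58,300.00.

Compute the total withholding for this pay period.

3,228.35

Provincial Income Tax: taxable = 13,460.00 − 3×150.00 = 13,010.00
  875.00 + 25.48% × (13,010.00 − 8,000.00) = 875.00 + 25.48% × 5,010.00 = 2,151.55
Long-Term Care Levy: 8% × 13,460.00 = 1,076.80
Total: 2,151.55 + 1,076.80 = 3,228.35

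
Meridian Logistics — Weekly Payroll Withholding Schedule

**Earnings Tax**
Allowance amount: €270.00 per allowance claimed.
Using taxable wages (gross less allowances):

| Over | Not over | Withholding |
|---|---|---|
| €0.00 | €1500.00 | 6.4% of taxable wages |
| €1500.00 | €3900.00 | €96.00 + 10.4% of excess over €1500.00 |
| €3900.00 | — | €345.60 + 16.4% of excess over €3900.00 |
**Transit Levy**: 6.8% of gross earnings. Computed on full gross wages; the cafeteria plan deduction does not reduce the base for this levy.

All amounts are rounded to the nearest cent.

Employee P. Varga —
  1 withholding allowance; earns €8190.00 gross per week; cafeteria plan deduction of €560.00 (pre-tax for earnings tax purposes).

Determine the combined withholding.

Earnings Tax: taxable = €8190.00 − €560.00 − 1×€270.00 = €7360.00
  €345.60 + 16.4% × (€7360.00 − €3900.00) = €345.60 + 16.4% × €3460.00 = €913.04
Transit Levy: 6.8% × €8190.00 = €556.92
Total: €913.04 + €556.92 = €1469.96

€1469.96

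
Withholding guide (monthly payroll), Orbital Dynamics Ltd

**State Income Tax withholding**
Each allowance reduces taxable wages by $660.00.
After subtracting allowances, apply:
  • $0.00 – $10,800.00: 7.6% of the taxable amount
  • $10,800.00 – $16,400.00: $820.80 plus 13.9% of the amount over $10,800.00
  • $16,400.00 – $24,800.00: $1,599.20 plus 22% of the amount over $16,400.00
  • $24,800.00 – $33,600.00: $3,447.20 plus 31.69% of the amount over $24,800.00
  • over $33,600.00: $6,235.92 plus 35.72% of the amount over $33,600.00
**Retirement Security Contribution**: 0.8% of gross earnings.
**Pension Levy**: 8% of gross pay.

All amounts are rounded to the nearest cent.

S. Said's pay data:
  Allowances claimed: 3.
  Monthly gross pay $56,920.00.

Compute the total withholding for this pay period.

State Income Tax: taxable = $56,920.00 − 3×$660.00 = $54,940.00
  $6,235.92 + 35.72% × ($54,940.00 − $33,600.00) = $6,235.92 + 35.72% × $21,340.00 = $13,858.57
Retirement Security Contribution: 0.8% × $56,920.00 = $455.36
Pension Levy: 8% × $56,920.00 = $4,553.60
Total: $13,858.57 + $455.36 + $4,553.60 = $18,867.53

$18,867.53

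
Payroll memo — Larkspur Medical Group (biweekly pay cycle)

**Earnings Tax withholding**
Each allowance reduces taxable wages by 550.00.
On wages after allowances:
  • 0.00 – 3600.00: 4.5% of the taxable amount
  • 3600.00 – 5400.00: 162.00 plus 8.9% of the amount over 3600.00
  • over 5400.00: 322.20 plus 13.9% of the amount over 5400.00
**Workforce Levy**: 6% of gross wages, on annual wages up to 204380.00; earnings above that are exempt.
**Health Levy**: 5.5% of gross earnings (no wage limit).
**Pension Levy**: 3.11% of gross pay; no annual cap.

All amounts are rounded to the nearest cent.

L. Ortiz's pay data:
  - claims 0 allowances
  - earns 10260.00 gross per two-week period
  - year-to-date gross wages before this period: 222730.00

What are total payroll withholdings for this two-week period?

1881.13

Earnings Tax: taxable = 10260.00
  322.20 + 13.9% × (10260.00 − 5400.00) = 322.20 + 13.9% × 4860.00 = 997.74
Workforce Levy: YTD 222730.00 ≥ cap 204380.00 → 0.00
Health Levy: 5.5% × 10260.00 = 564.30
Pension Levy: 3.11% × 10260.00 = 319.09
Total: 997.74 + 0.00 + 564.30 + 319.09 = 1881.13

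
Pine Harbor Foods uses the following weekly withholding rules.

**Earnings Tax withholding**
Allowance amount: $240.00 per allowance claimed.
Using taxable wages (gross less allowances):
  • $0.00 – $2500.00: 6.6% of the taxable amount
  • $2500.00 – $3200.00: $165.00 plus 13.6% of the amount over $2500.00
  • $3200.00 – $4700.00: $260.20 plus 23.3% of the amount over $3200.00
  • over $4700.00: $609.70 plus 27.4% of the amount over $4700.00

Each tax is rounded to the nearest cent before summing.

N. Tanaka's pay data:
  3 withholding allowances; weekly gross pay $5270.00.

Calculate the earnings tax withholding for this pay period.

$574.75

Earnings Tax: taxable = $5270.00 − 3×$240.00 = $4550.00
  $260.20 + 23.3% × ($4550.00 − $3200.00) = $260.20 + 23.3% × $1350.00 = $574.75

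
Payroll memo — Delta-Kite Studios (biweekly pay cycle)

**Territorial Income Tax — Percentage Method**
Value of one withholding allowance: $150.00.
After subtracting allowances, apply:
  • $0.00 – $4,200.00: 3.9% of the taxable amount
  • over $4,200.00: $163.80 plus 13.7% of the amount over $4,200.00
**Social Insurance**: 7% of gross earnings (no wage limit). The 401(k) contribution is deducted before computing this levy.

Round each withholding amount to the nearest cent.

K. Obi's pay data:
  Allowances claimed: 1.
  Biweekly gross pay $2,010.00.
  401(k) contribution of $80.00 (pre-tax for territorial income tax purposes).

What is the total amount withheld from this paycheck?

Territorial Income Tax: taxable = $2,010.00 − $80.00 − 1×$150.00 = $1,780.00
  3.9% × $1,780.00 = $69.42
Social Insurance: 7% × $1,930.00 = $135.10
Total: $69.42 + $135.10 = $204.52

$204.52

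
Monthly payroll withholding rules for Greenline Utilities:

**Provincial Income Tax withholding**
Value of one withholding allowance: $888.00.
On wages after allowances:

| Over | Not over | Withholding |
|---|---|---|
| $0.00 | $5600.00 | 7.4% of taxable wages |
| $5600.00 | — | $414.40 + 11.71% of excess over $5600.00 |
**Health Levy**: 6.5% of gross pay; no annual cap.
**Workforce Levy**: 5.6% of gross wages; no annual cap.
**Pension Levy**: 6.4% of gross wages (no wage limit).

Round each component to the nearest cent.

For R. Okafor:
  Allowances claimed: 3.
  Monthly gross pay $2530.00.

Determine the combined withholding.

$468.05

Provincial Income Tax: taxable = $2530.00 − 3×$888.00 = $-134.00
  Taxable ≤ 0 → $0.00
Health Levy: 6.5% × $2530.00 = $164.45
Workforce Levy: 5.6% × $2530.00 = $141.68
Pension Levy: 6.4% × $2530.00 = $161.92
Total: $0.00 + $164.45 + $141.68 + $161.92 = $468.05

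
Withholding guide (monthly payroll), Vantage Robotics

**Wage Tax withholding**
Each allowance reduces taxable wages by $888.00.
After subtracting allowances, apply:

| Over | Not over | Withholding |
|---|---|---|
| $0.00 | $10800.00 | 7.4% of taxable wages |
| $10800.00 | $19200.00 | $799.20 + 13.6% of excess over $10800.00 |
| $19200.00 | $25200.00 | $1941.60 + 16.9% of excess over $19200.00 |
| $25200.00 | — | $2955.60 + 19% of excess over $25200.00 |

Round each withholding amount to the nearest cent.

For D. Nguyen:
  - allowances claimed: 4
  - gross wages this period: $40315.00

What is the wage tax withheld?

Wage Tax: taxable = $40315.00 − 4×$888.00 = $36763.00
  $2955.60 + 19% × ($36763.00 − $25200.00) = $2955.60 + 19% × $11563.00 = $5152.57

$5152.57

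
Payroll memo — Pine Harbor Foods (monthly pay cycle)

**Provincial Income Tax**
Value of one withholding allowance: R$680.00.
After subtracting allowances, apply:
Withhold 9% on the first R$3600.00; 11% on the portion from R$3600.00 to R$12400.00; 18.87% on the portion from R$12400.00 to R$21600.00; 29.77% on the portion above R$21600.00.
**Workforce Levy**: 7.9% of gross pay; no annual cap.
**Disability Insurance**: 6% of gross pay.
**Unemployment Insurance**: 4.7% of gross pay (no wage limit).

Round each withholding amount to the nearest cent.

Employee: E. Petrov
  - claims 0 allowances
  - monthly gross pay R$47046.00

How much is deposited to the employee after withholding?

R$27692.14

Provincial Income Tax: taxable = R$47046.00
  R$3028.04 + 29.77% × (R$47046.00 − R$21600.00) = R$3028.04 + 29.77% × R$25446.00 = R$10603.31
Workforce Levy: 7.9% × R$47046.00 = R$3716.63
Disability Insurance: 6% × R$47046.00 = R$2822.76
Unemployment Insurance: 4.7% × R$47046.00 = R$2211.16
Total withheld: R$10603.31 + R$3716.63 + R$2822.76 + R$2211.16 = R$19353.86
Net pay: R$47046.00 − R$19353.86 = R$27692.14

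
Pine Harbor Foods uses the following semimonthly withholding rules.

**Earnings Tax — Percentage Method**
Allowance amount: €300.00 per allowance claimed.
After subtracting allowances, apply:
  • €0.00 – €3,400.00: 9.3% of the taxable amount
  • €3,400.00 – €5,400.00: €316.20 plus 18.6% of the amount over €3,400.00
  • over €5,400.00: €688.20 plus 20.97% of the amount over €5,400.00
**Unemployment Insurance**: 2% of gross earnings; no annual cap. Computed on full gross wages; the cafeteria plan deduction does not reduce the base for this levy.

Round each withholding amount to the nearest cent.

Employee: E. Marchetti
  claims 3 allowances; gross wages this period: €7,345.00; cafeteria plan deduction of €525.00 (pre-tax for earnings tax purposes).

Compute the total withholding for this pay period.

Earnings Tax: taxable = €7,345.00 − €525.00 − 3×€300.00 = €5,920.00
  €688.20 + 20.97% × (€5,920.00 − €5,400.00) = €688.20 + 20.97% × €520.00 = €797.24
Unemployment Insurance: 2% × €7,345.00 = €146.90
Total: €797.24 + €146.90 = €944.14

€944.14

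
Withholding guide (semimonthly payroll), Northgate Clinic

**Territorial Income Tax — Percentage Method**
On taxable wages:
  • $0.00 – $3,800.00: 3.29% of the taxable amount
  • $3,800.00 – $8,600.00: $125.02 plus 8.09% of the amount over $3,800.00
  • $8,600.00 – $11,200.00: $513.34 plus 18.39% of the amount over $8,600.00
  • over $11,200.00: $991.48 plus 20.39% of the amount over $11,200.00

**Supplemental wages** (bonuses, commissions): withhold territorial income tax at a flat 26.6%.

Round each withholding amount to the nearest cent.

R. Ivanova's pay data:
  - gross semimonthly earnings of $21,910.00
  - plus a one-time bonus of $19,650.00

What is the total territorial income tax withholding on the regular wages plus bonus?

Territorial Income Tax: taxable = $21,910.00
  $991.48 + 20.39% × ($21,910.00 − $11,200.00) = $991.48 + 20.39% × $10,710.00 = $3,175.25
Supplemental (26.6% flat on bonus): 26.6% × $19,650.00 = $5,226.90
Total territorial income tax: $3,175.25 + $5,226.90 = $8,402.15

$8,402.15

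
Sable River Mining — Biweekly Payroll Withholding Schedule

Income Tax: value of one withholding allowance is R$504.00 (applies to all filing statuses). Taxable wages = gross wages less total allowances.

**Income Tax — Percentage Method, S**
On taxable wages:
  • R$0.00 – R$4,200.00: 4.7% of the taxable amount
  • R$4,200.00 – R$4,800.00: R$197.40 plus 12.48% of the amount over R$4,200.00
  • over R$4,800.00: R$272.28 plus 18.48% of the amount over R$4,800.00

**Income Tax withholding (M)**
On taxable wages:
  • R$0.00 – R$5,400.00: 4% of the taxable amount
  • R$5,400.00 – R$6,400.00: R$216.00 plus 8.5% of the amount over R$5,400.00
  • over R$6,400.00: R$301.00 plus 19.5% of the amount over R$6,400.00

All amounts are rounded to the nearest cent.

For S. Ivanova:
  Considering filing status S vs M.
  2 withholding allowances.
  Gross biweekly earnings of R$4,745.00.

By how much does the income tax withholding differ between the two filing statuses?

R$26.16

Income Tax (S): taxable = R$4,745.00 − 2×R$504.00 = R$3,737.00
  4.7% × R$3,737.00 = R$175.64
Income Tax (M): taxable = R$4,745.00 − 2×R$504.00 = R$3,737.00
  4% × R$3,737.00 = R$149.48
Difference: |R$175.64 − R$149.48| = R$26.16 (higher under S)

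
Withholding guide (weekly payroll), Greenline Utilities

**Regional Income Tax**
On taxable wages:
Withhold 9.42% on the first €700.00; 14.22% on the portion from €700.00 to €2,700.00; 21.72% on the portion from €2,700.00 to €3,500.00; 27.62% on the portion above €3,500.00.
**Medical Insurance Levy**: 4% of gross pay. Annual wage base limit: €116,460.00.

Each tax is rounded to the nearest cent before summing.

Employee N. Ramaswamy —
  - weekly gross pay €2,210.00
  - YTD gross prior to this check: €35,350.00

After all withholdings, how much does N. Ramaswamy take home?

€1,840.94

Regional Income Tax: taxable = €2,210.00
  €65.94 + 14.22% × (€2,210.00 − €700.00) = €65.94 + 14.22% × €1,510.00 = €280.66
Medical Insurance Levy: 4% × €2,210.00 = €88.40
Total withheld: €280.66 + €88.40 = €369.06
Net pay: €2,210.00 − €369.06 = €1,840.94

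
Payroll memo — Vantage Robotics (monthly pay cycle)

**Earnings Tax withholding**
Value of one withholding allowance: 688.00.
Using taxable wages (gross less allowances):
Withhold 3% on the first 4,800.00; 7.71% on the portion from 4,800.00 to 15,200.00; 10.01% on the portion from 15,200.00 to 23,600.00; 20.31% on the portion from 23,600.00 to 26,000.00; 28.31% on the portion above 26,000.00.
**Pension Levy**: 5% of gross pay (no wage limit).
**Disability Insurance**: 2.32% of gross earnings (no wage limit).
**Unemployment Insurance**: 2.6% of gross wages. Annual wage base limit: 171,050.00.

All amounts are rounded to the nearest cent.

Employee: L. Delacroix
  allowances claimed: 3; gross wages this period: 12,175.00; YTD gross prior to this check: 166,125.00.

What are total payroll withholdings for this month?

Earnings Tax: taxable = 12,175.00 − 3×688.00 = 10,111.00
  144.00 + 7.71% × (10,111.00 − 4,800.00) = 144.00 + 7.71% × 5,311.00 = 553.48
Pension Levy: 5% × 12,175.00 = 608.75
Disability Insurance: 2.32% × 12,175.00 = 282.46
Unemployment Insurance: cap 171,050.00 − YTD 166,125.00 = 4,925.00 subject; 2.6% × 4,925.00 = 128.05
Total: 553.48 + 608.75 + 282.46 + 128.05 = 1,572.74

1,572.74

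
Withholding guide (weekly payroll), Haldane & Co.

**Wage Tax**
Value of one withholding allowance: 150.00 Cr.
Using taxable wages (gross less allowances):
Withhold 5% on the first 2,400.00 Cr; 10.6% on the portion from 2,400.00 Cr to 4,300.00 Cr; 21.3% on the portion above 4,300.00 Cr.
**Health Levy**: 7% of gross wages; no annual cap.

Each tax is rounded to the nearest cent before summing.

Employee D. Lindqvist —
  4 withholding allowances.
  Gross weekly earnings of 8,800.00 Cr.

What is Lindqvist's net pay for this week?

7,031.90 Cr

Wage Tax: taxable = 8,800.00 Cr − 4×150.00 Cr = 8,200.00 Cr
  321.40 Cr + 21.3% × (8,200.00 Cr − 4,300.00 Cr) = 321.40 Cr + 21.3% × 3,900.00 Cr = 1,152.10 Cr
Health Levy: 7% × 8,800.00 Cr = 616.00 Cr
Total withheld: 1,152.10 Cr + 616.00 Cr = 1,768.10 Cr
Net pay: 8,800.00 Cr − 1,768.10 Cr = 7,031.90 Cr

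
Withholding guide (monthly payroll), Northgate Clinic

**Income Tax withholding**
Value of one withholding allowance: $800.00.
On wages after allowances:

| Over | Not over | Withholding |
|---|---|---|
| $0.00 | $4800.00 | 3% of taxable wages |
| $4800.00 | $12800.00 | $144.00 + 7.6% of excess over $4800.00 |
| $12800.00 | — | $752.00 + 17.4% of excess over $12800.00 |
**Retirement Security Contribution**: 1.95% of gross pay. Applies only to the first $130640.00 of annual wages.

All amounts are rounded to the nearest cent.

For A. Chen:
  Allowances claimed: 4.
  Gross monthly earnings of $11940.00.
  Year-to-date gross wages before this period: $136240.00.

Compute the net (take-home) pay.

$11496.56

Income Tax: taxable = $11940.00 − 4×$800.00 = $8740.00
  $144.00 + 7.6% × ($8740.00 − $4800.00) = $144.00 + 7.6% × $3940.00 = $443.44
Retirement Security Contribution: YTD $136240.00 ≥ cap $130640.00 → $0.00
Total withheld: $443.44 + $0.00 = $443.44
Net pay: $11940.00 − $443.44 = $11496.56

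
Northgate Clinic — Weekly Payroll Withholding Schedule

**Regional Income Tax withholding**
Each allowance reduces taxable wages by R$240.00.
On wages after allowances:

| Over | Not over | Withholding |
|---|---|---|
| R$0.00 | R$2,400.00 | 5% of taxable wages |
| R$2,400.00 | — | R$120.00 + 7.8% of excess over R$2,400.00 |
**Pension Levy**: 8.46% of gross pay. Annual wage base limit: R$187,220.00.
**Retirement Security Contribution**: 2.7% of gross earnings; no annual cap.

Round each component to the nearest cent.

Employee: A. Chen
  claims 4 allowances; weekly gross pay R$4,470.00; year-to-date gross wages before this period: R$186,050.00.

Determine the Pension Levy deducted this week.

Pension Levy: cap R$187,220.00 − YTD R$186,050.00 = R$1,170.00 subject; 8.46% × R$1,170.00 = R$98.98

R$98.98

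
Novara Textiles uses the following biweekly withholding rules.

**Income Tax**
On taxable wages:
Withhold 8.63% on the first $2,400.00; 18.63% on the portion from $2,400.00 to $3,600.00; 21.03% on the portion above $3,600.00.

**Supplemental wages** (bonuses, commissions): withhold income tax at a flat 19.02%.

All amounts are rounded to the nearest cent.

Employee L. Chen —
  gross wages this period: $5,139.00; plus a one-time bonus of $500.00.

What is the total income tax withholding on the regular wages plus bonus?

Income Tax: taxable = $5,139.00
  $430.68 + 21.03% × ($5,139.00 − $3,600.00) = $430.68 + 21.03% × $1,539.00 = $754.33
Supplemental (19.02% flat on bonus): 19.02% × $500.00 = $95.10
Total income tax: $754.33 + $95.10 = $849.43

$849.43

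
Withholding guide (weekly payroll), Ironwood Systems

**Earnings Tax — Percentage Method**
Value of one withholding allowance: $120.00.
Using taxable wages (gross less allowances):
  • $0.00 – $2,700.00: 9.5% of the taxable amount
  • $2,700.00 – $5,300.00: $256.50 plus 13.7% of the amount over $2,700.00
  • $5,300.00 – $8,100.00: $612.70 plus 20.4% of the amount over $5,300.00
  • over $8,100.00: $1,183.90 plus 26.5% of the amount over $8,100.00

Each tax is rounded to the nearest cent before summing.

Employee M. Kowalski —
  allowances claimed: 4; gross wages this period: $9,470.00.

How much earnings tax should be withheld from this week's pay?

$1,419.75

Earnings Tax: taxable = $9,470.00 − 4×$120.00 = $8,990.00
  $1,183.90 + 26.5% × ($8,990.00 − $8,100.00) = $1,183.90 + 26.5% × $890.00 = $1,419.75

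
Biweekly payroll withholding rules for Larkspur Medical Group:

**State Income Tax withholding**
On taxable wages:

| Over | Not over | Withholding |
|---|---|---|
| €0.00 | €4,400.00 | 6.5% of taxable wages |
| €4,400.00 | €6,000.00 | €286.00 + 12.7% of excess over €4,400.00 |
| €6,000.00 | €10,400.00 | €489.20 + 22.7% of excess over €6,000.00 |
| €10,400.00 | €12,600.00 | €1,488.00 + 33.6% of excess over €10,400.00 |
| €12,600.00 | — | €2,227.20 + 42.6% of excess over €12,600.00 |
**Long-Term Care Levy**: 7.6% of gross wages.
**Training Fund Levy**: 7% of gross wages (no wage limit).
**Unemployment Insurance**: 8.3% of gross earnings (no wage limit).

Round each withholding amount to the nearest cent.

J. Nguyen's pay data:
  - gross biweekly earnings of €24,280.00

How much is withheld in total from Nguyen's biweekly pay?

State Income Tax: taxable = €24,280.00
  €2,227.20 + 42.6% × (€24,280.00 − €12,600.00) = €2,227.20 + 42.6% × €11,680.00 = €7,202.88
Long-Term Care Levy: 7.6% × €24,280.00 = €1,845.28
Training Fund Levy: 7% × €24,280.00 = €1,699.60
Unemployment Insurance: 8.3% × €24,280.00 = €2,015.24
Total: €7,202.88 + €1,845.28 + €1,699.60 + €2,015.24 = €12,763.00

€12,763.00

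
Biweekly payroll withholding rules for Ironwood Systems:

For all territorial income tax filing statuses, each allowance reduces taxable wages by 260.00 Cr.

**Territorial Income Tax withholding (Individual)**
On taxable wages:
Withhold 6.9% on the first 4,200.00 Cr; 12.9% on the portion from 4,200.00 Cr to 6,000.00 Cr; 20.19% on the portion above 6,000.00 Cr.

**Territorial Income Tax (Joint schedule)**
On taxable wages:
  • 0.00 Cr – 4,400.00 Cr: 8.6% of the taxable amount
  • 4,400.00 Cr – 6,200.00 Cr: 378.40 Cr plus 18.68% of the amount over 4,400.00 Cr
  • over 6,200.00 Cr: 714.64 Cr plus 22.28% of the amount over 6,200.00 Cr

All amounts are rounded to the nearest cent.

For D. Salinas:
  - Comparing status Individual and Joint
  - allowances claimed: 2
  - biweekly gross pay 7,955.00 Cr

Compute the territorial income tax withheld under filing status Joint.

989.80 Cr

Territorial Income Tax (Joint): taxable = 7,955.00 Cr − 2×260.00 Cr = 7,435.00 Cr
  714.64 Cr + 22.28% × (7,435.00 Cr − 6,200.00 Cr) = 714.64 Cr + 22.28% × 1,235.00 Cr = 989.80 Cr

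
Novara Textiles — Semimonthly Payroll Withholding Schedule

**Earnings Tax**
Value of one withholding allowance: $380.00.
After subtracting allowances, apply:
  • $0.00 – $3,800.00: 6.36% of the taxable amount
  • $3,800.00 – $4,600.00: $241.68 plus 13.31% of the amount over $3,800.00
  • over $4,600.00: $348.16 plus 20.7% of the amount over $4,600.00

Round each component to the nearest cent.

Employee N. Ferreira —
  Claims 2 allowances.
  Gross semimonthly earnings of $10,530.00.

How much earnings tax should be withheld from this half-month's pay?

$1,418.35

Earnings Tax: taxable = $10,530.00 − 2×$380.00 = $9,770.00
  $348.16 + 20.7% × ($9,770.00 − $4,600.00) = $348.16 + 20.7% × $5,170.00 = $1,418.35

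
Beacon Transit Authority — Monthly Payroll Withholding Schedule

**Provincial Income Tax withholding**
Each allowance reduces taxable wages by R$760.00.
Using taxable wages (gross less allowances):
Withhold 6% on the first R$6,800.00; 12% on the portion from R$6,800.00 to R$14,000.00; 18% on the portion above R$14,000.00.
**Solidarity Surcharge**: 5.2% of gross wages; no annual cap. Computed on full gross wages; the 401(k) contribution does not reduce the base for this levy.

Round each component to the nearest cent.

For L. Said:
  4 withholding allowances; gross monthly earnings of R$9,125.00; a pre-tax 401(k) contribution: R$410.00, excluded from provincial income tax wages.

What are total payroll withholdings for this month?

Provincial Income Tax: taxable = R$9,125.00 − R$410.00 − 4×R$760.00 = R$5,675.00
  6% × R$5,675.00 = R$340.50
Solidarity Surcharge: 5.2% × R$9,125.00 = R$474.50
Total: R$340.50 + R$474.50 = R$815.00

R$815.00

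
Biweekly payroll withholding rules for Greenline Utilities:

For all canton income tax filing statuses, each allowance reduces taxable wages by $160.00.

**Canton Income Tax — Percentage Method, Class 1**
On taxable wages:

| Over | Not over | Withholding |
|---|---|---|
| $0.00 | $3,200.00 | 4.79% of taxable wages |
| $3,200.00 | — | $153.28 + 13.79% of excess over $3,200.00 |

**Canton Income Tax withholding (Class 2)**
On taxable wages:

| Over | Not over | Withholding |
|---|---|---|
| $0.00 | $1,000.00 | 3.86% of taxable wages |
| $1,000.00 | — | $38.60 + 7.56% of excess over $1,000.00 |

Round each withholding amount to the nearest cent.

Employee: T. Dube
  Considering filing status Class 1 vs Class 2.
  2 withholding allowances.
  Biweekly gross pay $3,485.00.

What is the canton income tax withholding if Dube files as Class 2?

Canton Income Tax (Class 2): taxable = $3,485.00 − 2×$160.00 = $3,165.00
  $38.60 + 7.56% × ($3,165.00 − $1,000.00) = $38.60 + 7.56% × $2,165.00 = $202.27

$202.27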